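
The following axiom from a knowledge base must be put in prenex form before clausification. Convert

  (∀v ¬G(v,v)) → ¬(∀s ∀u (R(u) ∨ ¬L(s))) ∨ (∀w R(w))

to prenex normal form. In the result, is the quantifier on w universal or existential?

Rewrite implications/biconditionals: A → B as ¬A ∨ B.
  ¬(∀v ¬G(v,v)) ∨ ¬(∀s ∀u (R(u) ∨ ¬L(s))) ∨ (∀w R(w))
Push ¬ through the quantifiers and connectives to reach negation normal form:
  (∃v G(v,v)) ∨ (∃s ∃u (¬R(u) ∧ L(s))) ∨ (∀w R(w))
All bound variables are already distinct, so no renaming is needed.
Pull the quantifiers to the front (each side's bound variable is not free in the other side):
  ∃v ∃s ∃u ∀w (G(v,v) ∨ ¬R(u) ∧ L(s) ∨ R(w))
The quantifier ∀w sits under an even number of negations (counting the antecedent side of each →), so it remains universal.

universal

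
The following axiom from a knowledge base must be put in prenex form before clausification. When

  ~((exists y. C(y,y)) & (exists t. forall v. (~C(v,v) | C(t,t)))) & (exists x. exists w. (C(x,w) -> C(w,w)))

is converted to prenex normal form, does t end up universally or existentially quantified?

universal

Eliminate → and ↔ using ¬ and ∨.
  ~((exists y. C(y,y)) & (exists t. forall v. (~C(v,v) | C(t,t)))) & (exists x. exists w. (~C(x,w) | C(w,w)))
Push ¬ through the quantifiers and connectives to reach negation normal form:
  ((forall y. ~C(y,y)) | (forall t. exists v. (C(v,v) & ~C(t,t)))) & (exists x. exists w. (~C(x,w) | C(w,w)))
All bound variables are already distinct, so no renaming is needed.
Pull the quantifiers to the front (each side's bound variable is not free in the other side):
  forall y. forall t. exists v. exists x. exists w. ((~C(y,y) | C(v,v) & ~C(t,t)) & (~C(x,w) | C(w,w)))
The quantifier exists t sits under an odd number of negations (counting the antecedent side of each →), so it flips to forall t.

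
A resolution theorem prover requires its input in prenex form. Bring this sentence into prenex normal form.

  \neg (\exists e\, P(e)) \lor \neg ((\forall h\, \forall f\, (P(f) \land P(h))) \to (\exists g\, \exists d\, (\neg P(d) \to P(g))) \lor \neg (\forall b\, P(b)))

\forall e\, \forall h\, \forall f\, \forall g\, \forall d\, \forall b\, (\neg P(e) \lor P(f) \land P(h) \land \neg P(d) \land \neg P(g) \land P(b))

Rewrite implications/biconditionals: A → B as ¬A ∨ B.
  \neg (\exists e\, P(e)) \lor \neg (\neg (\forall h\, \forall f\, (P(f) \land P(h))) \lor (\exists g\, \exists d\, (\neg \neg P(d) \lor P(g))) \lor \neg (\forall b\, P(b)))
Drive negations inward (¬∀x A ≡ ∃x ¬A, ¬∃x A ≡ ∀x ¬A, De Morgan for ∧/∨):
  (\forall e\, \neg P(e)) \lor (\forall h\, \forall f\, (P(f) \land P(h))) \land (\forall g\, \forall d\, (\neg P(d) \land \neg P(g))) \land (\forall b\, P(b))
Extract every quantifier outward, since the variables are now distinct and don't occur free across branches:
  \forall e\, \forall h\, \forall f\, \forall g\, \forall d\, \forall b\, (\neg P(e) \lor P(f) \land P(h) \land \neg P(d) \land \neg P(g) \land P(b))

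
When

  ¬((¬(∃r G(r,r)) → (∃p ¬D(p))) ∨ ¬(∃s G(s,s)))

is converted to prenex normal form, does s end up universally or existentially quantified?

existential

Rewrite implications/biconditionals: A → B as ¬A ∨ B.
  ¬(¬¬(∃r G(r,r)) ∨ (∃p ¬D(p)) ∨ ¬(∃s G(s,s)))
Move each ¬ inward, flipping quantifiers it crosses:
  (∀r ¬G(r,r)) ∧ (∀p D(p)) ∧ (∃s G(s,s))
All bound variables are already distinct, so no renaming is needed.
Extract every quantifier outward, since the variables are now distinct and don't occur free across branches:
  ∀r ∀p ∃s (¬G(r,r) ∧ D(p) ∧ G(s,s))
The quantifier ∃s sits under an even number of negations (counting the antecedent side of each →), so it remains existential.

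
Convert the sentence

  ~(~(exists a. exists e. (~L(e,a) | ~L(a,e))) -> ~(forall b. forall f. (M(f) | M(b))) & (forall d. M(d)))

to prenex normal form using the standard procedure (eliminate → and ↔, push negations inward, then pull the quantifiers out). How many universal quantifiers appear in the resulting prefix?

4

First replace A → B with ¬A ∨ B.
  ~(~~(exists a. exists e. (~L(e,a) | ~L(a,e))) | ~(forall b. forall f. (M(f) | M(b))) & (forall d. M(d)))
Move each ¬ inward, flipping quantifiers it crosses:
  (forall a. forall e. (L(e,a) & L(a,e))) & ((forall b. forall f. (M(f) | M(b))) | (exists d. ~M(d)))
Finally move all quantifiers to the prefix:
  forall a. forall e. forall b. forall f. exists d. (L(e,a) & L(a,e) & (M(f) | M(b) | ~M(d)))
The prefix is forall a forall e forall b forall f exists d: 4 universal, 1 existential.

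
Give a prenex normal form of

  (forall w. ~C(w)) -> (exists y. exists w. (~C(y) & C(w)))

Rewrite implications/biconditionals: A → B as ¬A ∨ B.
  ~(forall w. ~C(w)) | (exists y. exists w. (~C(y) & C(w)))
Push ¬ through the quantifiers and connectives to reach negation normal form:
  (exists w. C(w)) | (exists y. exists w. (~C(y) & C(w)))
Give each quantifier a distinct variable: w↦u1.
  (exists w. C(w)) | (exists y. exists u1. (~C(y) & C(u1)))
Extract every quantifier outward, since the variables are now distinct and don't occur free across branches:
  exists w. exists y. exists u1. (C(w) | ~C(y) & C(u1))

exists w. exists y. exists u1. (C(w) | ~C(y) & C(u1))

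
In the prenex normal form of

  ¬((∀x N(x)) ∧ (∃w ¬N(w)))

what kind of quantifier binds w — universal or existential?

universal

Push ¬ through the quantifiers and connectives to reach negation normal form:
  (∃x ¬N(x)) ∨ (∀w N(w))
Pull the quantifiers to the front (each side's bound variable is not free in the other side):
  ∃x ∀w (¬N(x) ∨ N(w))
The quantifier ∃w sits under an odd number of negations, so it flips to ∀w.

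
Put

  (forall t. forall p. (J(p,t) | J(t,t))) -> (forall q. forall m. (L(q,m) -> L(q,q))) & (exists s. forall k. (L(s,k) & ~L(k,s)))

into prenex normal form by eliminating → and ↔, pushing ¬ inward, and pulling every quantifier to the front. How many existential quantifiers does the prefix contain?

3

Rewrite implications/biconditionals: A → B as ¬A ∨ B.
  ~(forall t. forall p. (J(p,t) | J(t,t))) | (forall q. forall m. (~L(q,m) | L(q,q))) & (exists s. forall k. (L(s,k) & ~L(k,s)))
Drive negations inward (¬∀x A ≡ ∃x ¬A, ¬∃x A ≡ ∀x ¬A, De Morgan for ∧/∨):
  (exists t. exists p. (~J(p,t) & ~J(t,t))) | (forall q. forall m. (~L(q,m) | L(q,q))) & (exists s. forall k. (L(s,k) & ~L(k,s)))
All bound variables are already distinct, so no renaming is needed.
Finally move all quantifiers to the prefix:
  exists t. exists p. forall q. forall m. exists s. forall k. (~J(p,t) & ~J(t,t) | (~L(q,m) | L(q,q)) & L(s,k) & ~L(k,s))
The prefix is exists t exists p forall q forall m exists s forall k: 3 universal, 3 existential.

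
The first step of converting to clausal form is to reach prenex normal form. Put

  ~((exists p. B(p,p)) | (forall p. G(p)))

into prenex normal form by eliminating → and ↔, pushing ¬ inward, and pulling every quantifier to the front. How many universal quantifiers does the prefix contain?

1

Move each ¬ inward, flipping quantifiers it crosses:
  (forall p. ~B(p,p)) & (exists p. ~G(p))
Give each quantifier a distinct variable: p↦y.
  (forall p. ~B(p,p)) & (exists y. ~G(y))
Finally move all quantifiers to the prefix:
  forall p. exists y. (~B(p,p) & ~G(y))
The prefix is forall p exists y: 1 universal, 1 existential.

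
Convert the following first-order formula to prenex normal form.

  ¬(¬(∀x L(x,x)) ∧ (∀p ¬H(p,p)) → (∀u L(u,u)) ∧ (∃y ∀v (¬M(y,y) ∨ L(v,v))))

∃x ∀p ∃u ∀y ∃v (¬L(x,x) ∧ ¬H(p,p) ∧ (¬L(u,u) ∨ M(y,y) ∧ ¬L(v,v)))

Eliminate → and ↔ using ¬ and ∨.
  ¬(¬(¬(∀x L(x,x)) ∧ (∀p ¬H(p,p))) ∨ (∀u L(u,u)) ∧ (∃y ∀v (¬M(y,y) ∨ L(v,v))))
Drive negations inward (¬∀x A ≡ ∃x ¬A, ¬∃x A ≡ ∀x ¬A, De Morgan for ∧/∨):
  (∃x ¬L(x,x)) ∧ (∀p ¬H(p,p)) ∧ ((∃u ¬L(u,u)) ∨ (∀y ∃v (M(y,y) ∧ ¬L(v,v))))
All bound variables are already distinct, so no renaming is needed.
Finally move all quantifiers to the prefix:
  ∃x ∀p ∃u ∀y ∃v (¬L(x,x) ∧ ¬H(p,p) ∧ (¬L(u,u) ∨ M(y,y) ∧ ¬L(v,v)))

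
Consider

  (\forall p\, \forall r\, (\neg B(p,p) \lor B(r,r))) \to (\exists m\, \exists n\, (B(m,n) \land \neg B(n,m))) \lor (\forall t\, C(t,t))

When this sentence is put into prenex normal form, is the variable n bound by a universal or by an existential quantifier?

existential

Eliminate → and ↔ using ¬ and ∨.
  \neg (\forall p\, \forall r\, (\neg B(p,p) \lor B(r,r))) \lor (\exists m\, \exists n\, (B(m,n) \land \neg B(n,m))) \lor (\forall t\, C(t,t))
Drive negations inward (¬∀x A ≡ ∃x ¬A, ¬∃x A ≡ ∀x ¬A, De Morgan for ∧/∨):
  (\exists p\, \exists r\, (B(p,p) \land \neg B(r,r))) \lor (\exists m\, \exists n\, (B(m,n) \land \neg B(n,m))) \lor (\forall t\, C(t,t))
Finally move all quantifiers to the prefix:
  \exists p\, \exists r\, \exists m\, \exists n\, \forall t\, (B(p,p) \land \neg B(r,r) \lor B(m,n) \land \neg B(n,m) \lor C(t,t))
The quantifier \exists n sits under an even number of negations (counting the antecedent side of each →), so it remains existential.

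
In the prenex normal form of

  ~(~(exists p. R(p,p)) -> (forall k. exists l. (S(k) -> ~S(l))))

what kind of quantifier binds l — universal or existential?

Eliminate → and ↔ using ¬ and ∨.
  ~(~~(exists p. R(p,p)) | (forall k. exists l. (~S(k) | ~S(l))))
Drive negations inward (¬∀x A ≡ ∃x ¬A, ¬∃x A ≡ ∀x ¬A, De Morgan for ∧/∨):
  (forall p. ~R(p,p)) & (exists k. forall l. (S(k) & S(l)))
Pull the quantifiers to the front (each side's bound variable is not free in the other side):
  forall p. exists k. forall l. (~R(p,p) & S(k) & S(l))
The quantifier exists l sits under an odd number of negations (counting the antecedent side of each →), so it flips to forall l.

universal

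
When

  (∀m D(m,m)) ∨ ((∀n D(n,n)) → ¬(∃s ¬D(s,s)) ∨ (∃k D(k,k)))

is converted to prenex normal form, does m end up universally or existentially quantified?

universal

Eliminate → and ↔ using ¬ and ∨.
  (∀m D(m,m)) ∨ ¬(∀n D(n,n)) ∨ ¬(∃s ¬D(s,s)) ∨ (∃k D(k,k))
Drive negations inward (¬∀x A ≡ ∃x ¬A, ¬∃x A ≡ ∀x ¬A, De Morgan for ∧/∨):
  (∀m D(m,m)) ∨ (∃n ¬D(n,n)) ∨ (∀s D(s,s)) ∨ (∃k D(k,k))
All bound variables are already distinct, so no renaming is needed.
Extract every quantifier outward, since the variables are now distinct and don't occur free across branches:
  ∀m ∃n ∀s ∃k (D(m,m) ∨ ¬D(n,n) ∨ D(s,s) ∨ D(k,k))
The quantifier ∀m sits under an even number of negations (counting the antecedent side of each →), so it remains universal.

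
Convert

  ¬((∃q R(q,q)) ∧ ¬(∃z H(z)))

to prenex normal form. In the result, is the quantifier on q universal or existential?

universal

Push ¬ through the quantifiers and connectives to reach negation normal form:
  (∀q ¬R(q,q)) ∨ (∃z H(z))
All bound variables are already distinct, so no renaming is needed.
Pull the quantifiers to the front (each side's bound variable is not free in the other side):
  ∀q ∃z (¬R(q,q) ∨ H(z))
The quantifier ∃q sits under an odd number of negations, so it flips to ∀q.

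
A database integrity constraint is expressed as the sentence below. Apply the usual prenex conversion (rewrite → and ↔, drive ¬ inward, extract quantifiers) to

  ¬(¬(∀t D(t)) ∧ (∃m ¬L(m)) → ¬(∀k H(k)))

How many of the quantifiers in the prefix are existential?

Rewrite implications/biconditionals: A → B as ¬A ∨ B.
  ¬(¬(¬(∀t D(t)) ∧ (∃m ¬L(m))) ∨ ¬(∀k H(k)))
Move each ¬ inward, flipping quantifiers it crosses:
  (∃t ¬D(t)) ∧ (∃m ¬L(m)) ∧ (∀k H(k))
All bound variables are already distinct, so no renaming is needed.
Finally move all quantifiers to the prefix:
  ∃t ∃m ∀k (¬D(t) ∧ ¬L(m) ∧ H(k))
The prefix is ∃t ∃m ∀k: 1 universal, 2 existential.

2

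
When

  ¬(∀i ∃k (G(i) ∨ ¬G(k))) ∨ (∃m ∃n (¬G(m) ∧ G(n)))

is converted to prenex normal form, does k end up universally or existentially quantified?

universal

Push ¬ through the quantifiers and connectives to reach negation normal form:
  (∃i ∀k (¬G(i) ∧ G(k))) ∨ (∃m ∃n (¬G(m) ∧ G(n)))
All bound variables are already distinct, so no renaming is needed.
Finally move all quantifiers to the prefix:
  ∃i ∀k ∃m ∃n (¬G(i) ∧ G(k) ∨ ¬G(m) ∧ G(n))
The quantifier ∃k sits under an odd number of negations, so it flips to ∀k.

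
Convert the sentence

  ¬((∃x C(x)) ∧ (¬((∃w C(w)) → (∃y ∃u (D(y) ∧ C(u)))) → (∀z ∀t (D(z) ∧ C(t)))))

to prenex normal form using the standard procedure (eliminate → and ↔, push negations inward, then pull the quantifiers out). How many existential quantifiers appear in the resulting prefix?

Rewrite implications/biconditionals: A → B as ¬A ∨ B.
  ¬((∃x C(x)) ∧ (¬¬(¬(∃w C(w)) ∨ (∃y ∃u (D(y) ∧ C(u)))) ∨ (∀z ∀t (D(z) ∧ C(t)))))
Push ¬ through the quantifiers and connectives to reach negation normal form:
  (∀x ¬C(x)) ∨ (∃w C(w)) ∧ (∀y ∀u (¬D(y) ∨ ¬C(u))) ∧ (∃z ∃t (¬D(z) ∨ ¬C(t)))
Extract every quantifier outward, since the variables are now distinct and don't occur free across branches:
  ∀x ∃w ∀y ∀u ∃z ∃t (¬C(x) ∨ C(w) ∧ (¬D(y) ∨ ¬C(u)) ∧ (¬D(z) ∨ ¬C(t)))
The prefix is ∀x ∃w ∀y ∀u ∃z ∃t: 3 universal, 3 existential.

3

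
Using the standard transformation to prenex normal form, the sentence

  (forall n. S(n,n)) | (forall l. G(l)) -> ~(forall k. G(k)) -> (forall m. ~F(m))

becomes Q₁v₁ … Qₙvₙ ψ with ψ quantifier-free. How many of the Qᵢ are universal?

Rewrite implications/biconditionals: A → B as ¬A ∨ B.
  ~((forall n. S(n,n)) | (forall l. G(l))) | ~~(forall k. G(k)) | (forall m. ~F(m))
Push ¬ through the quantifiers and connectives to reach negation normal form:
  (exists n. ~S(n,n)) & (exists l. ~G(l)) | (forall k. G(k)) | (forall m. ~F(m))
All bound variables are already distinct, so no renaming is needed.
Pull the quantifiers to the front (each side's bound variable is not free in the other side):
  exists n. exists l. forall k. forall m. (~S(n,n) & ~G(l) | G(k) | ~F(m))
The prefix is exists n exists l forall k forall m: 2 universal, 2 existential.

2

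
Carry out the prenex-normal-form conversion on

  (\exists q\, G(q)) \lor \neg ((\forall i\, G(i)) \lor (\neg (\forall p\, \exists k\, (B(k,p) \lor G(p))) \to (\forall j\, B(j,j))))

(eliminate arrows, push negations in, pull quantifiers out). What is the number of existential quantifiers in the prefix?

First replace A → B with ¬A ∨ B.
  (\exists q\, G(q)) \lor \neg ((\forall i\, G(i)) \lor \neg \neg (\forall p\, \exists k\, (B(k,p) \lor G(p))) \lor (\forall j\, B(j,j)))
Drive negations inward (¬∀x A ≡ ∃x ¬A, ¬∃x A ≡ ∀x ¬A, De Morgan for ∧/∨):
  (\exists q\, G(q)) \lor (\exists i\, \neg G(i)) \land (\exists p\, \forall k\, (\neg B(k,p) \land \neg G(p))) \land (\exists j\, \neg B(j,j))
Finally move all quantifiers to the prefix:
  \exists q\, \exists i\, \exists p\, \forall k\, \exists j\, (G(q) \lor \neg G(i) \land \neg B(k,p) \land \neg G(p) \land \neg B(j,j))
The prefix is \exists q \exists i \exists p \forall k \exists j: 1 universal, 4 existential.

4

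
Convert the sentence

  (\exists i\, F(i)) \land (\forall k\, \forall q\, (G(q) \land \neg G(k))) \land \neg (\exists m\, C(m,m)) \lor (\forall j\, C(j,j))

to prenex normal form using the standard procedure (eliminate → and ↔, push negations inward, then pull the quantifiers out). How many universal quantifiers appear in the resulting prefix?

Move each ¬ inward, flipping quantifiers it crosses:
  (\exists i\, F(i)) \land (\forall k\, \forall q\, (G(q) \land \neg G(k))) \land (\forall m\, \neg C(m,m)) \lor (\forall j\, C(j,j))
Finally move all quantifiers to the prefix:
  \exists i\, \forall k\, \forall q\, \forall m\, \forall j\, (F(i) \land G(q) \land \neg G(k) \land \neg C(m,m) \lor C(j,j))
The prefix is \exists i \forall k \forall q \forall m \forall j: 4 universal, 1 existential.

4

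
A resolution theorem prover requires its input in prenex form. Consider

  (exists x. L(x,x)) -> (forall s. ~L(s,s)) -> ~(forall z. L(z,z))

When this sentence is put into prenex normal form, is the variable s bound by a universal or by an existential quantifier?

existential

Eliminate → and ↔ using ¬ and ∨.
  ~(exists x. L(x,x)) | ~(forall s. ~L(s,s)) | ~(forall z. L(z,z))
Push ¬ through the quantifiers and connectives to reach negation normal form:
  (forall x. ~L(x,x)) | (exists s. L(s,s)) | (exists z. ~L(z,z))
Finally move all quantifiers to the prefix:
  forall x. exists s. exists z. (~L(x,x) | L(s,s) | ~L(z,z))
The quantifier forall s sits under an odd number of negations (counting the antecedent side of each →), so it flips to exists s.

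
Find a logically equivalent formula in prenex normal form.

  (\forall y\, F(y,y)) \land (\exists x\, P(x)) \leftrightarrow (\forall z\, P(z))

\exists y\, \forall x\, \forall z\, \exists y1\, \forall x1\, \exists s\, ((\neg F(y,y) \lor \neg P(x) \lor P(z)) \land (\neg P(y1) \lor F(x1,x1) \land P(s)))

Eliminate → and ↔ using ¬ and ∨; A ↔ B as (¬A ∨ B) ∧ (¬B ∨ A).
  (\neg ((\forall y\, F(y,y)) \land (\exists x\, P(x))) \lor (\forall z\, P(z))) \land (\neg (\forall z\, P(z)) \lor (\forall y\, F(y,y)) \land (\exists x\, P(x)))
Push ¬ through the quantifiers and connectives to reach negation normal form:
  ((\exists y\, \neg F(y,y)) \lor (\forall x\, \neg P(x)) \lor (\forall z\, P(z))) \land ((\exists z\, \neg P(z)) \lor (\forall y\, F(y,y)) \land (\exists x\, P(x)))
Give each quantifier a distinct variable: z↦y1, y↦x1, x↦s.
  ((\exists y\, \neg F(y,y)) \lor (\forall x\, \neg P(x)) \lor (\forall z\, P(z))) \land ((\exists y1\, \neg P(y1)) \lor (\forall x1\, F(x1,x1)) \land (\exists s\, P(s)))
Pull the quantifiers to the front (each side's bound variable is not free in the other side):
  \exists y\, \forall x\, \forall z\, \exists y1\, \forall x1\, \exists s\, ((\neg F(y,y) \lor \neg P(x) \lor P(z)) \land (\neg P(y1) \lor F(x1,x1) \land P(s)))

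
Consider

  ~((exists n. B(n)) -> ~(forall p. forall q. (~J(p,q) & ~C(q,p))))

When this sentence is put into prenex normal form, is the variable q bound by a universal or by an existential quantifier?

universal

Eliminate → and ↔ using ¬ and ∨.
  ~(~(exists n. B(n)) | ~(forall p. forall q. (~J(p,q) & ~C(q,p))))
Drive negations inward (¬∀x A ≡ ∃x ¬A, ¬∃x A ≡ ∀x ¬A, De Morgan for ∧/∨):
  (exists n. B(n)) & (forall p. forall q. (~J(p,q) & ~C(q,p)))
All bound variables are already distinct, so no renaming is needed.
Extract every quantifier outward, since the variables are now distinct and don't occur free across branches:
  exists n. forall p. forall q. (B(n) & ~J(p,q) & ~C(q,p))
The quantifier forall q sits under an even number of negations (counting the antecedent side of each →), so it remains universal.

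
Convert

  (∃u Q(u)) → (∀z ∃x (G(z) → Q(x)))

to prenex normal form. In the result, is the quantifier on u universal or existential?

universal

Rewrite implications/biconditionals: A → B as ¬A ∨ B.
  ¬(∃u Q(u)) ∨ (∀z ∃x (¬G(z) ∨ Q(x)))
Drive negations inward (¬∀x A ≡ ∃x ¬A, ¬∃x A ≡ ∀x ¬A, De Morgan for ∧/∨):
  (∀u ¬Q(u)) ∨ (∀z ∃x (¬G(z) ∨ Q(x)))
All bound variables are already distinct, so no renaming is needed.
Finally move all quantifiers to the prefix:
  ∀u ∀z ∃x (¬Q(u) ∨ ¬G(z) ∨ Q(x))
The quantifier ∃u sits under an odd number of negations (counting the antecedent side of each →), so it flips to ∀u.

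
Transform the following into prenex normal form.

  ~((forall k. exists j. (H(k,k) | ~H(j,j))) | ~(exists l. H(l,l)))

exists k. forall j. exists l. (~H(k,k) & H(j,j) & H(l,l))

Push ¬ through the quantifiers and connectives to reach negation normal form:
  (exists k. forall j. (~H(k,k) & H(j,j))) & (exists l. H(l,l))
All bound variables are already distinct, so no renaming is needed.
Finally move all quantifiers to the prefix:
  exists k. forall j. exists l. (~H(k,k) & H(j,j) & H(l,l))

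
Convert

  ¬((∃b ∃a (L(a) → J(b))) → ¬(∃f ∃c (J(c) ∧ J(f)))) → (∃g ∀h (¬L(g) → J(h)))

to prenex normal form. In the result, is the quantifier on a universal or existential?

Eliminate → and ↔ using ¬ and ∨.
  ¬¬(¬(∃b ∃a (¬L(a) ∨ J(b))) ∨ ¬(∃f ∃c (J(c) ∧ J(f)))) ∨ (∃g ∀h (¬¬L(g) ∨ J(h)))
Drive negations inward (¬∀x A ≡ ∃x ¬A, ¬∃x A ≡ ∀x ¬A, De Morgan for ∧/∨):
  (∀b ∀a (L(a) ∧ ¬J(b))) ∨ (∀f ∀c (¬J(c) ∨ ¬J(f))) ∨ (∃g ∀h (L(g) ∨ J(h)))
Finally move all quantifiers to the prefix:
  ∀b ∀a ∀f ∀c ∃g ∀h (L(a) ∧ ¬J(b) ∨ ¬J(c) ∨ ¬J(f) ∨ L(g) ∨ J(h))
The quantifier ∃a sits under an odd number of negations (counting the antecedent side of each →), so it flips to ∀a.

universal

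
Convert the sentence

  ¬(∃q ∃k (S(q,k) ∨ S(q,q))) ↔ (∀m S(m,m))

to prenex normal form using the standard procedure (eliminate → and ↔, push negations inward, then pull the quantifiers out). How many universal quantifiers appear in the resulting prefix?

Rewrite implications/biconditionals: A → B as ¬A ∨ B; A ↔ B as (¬A ∨ B) ∧ (¬B ∨ A).
  (¬¬(∃q ∃k (S(q,k) ∨ S(q,q))) ∨ (∀m S(m,m))) ∧ (¬(∀m S(m,m)) ∨ ¬(∃q ∃k (S(q,k) ∨ S(q,q))))
Push ¬ through the quantifiers and connectives to reach negation normal form:
  ((∃q ∃k (S(q,k) ∨ S(q,q))) ∨ (∀m S(m,m))) ∧ ((∃m ¬S(m,m)) ∨ (∀q ∀k (¬S(q,k) ∧ ¬S(q,q))))
Standardize variables apart so no two quantifiers bind the same name: m↦v, q↦x, k↦a.
  ((∃q ∃k (S(q,k) ∨ S(q,q))) ∨ (∀m S(m,m))) ∧ ((∃v ¬S(v,v)) ∨ (∀x ∀a (¬S(x,a) ∧ ¬S(x,x))))
Finally move all quantifiers to the prefix:
  ∃q ∃k ∀m ∃v ∀x ∀a ((S(q,k) ∨ S(q,q) ∨ S(m,m)) ∧ (¬S(v,v) ∨ ¬S(x,a) ∧ ¬S(x,x)))
The prefix is ∃q ∃k ∀m ∃v ∀x ∀a: 3 universal, 3 existential.

3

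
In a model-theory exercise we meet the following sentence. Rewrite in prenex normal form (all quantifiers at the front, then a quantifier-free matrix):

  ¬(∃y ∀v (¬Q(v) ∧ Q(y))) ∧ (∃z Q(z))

∀y ∃v ∃z ((Q(v) ∨ ¬Q(y)) ∧ Q(z))

Drive negations inward (¬∀x A ≡ ∃x ¬A, ¬∃x A ≡ ∀x ¬A, De Morgan for ∧/∨):
  (∀y ∃v (Q(v) ∨ ¬Q(y))) ∧ (∃z Q(z))
All bound variables are already distinct, so no renaming is needed.
Extract every quantifier outward, since the variables are now distinct and don't occur free across branches:
  ∀y ∃v ∃z ((Q(v) ∨ ¬Q(y)) ∧ Q(z))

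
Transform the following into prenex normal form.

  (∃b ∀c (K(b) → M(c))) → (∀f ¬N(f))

First replace A → B with ¬A ∨ B.
  ¬(∃b ∀c (¬K(b) ∨ M(c))) ∨ (∀f ¬N(f))
Move each ¬ inward, flipping quantifiers it crosses:
  (∀b ∃c (K(b) ∧ ¬M(c))) ∨ (∀f ¬N(f))
All bound variables are already distinct, so no renaming is needed.
Finally move all quantifiers to the prefix:
  ∀b ∃c ∀f (K(b) ∧ ¬M(c) ∨ ¬N(f))

∀b ∃c ∀f (K(b) ∧ ¬M(c) ∨ ¬N(f))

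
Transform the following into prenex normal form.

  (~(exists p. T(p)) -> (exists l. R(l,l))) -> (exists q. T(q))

Rewrite implications/biconditionals: A → B as ¬A ∨ B.
  ~(~~(exists p. T(p)) | (exists l. R(l,l))) | (exists q. T(q))
Move each ¬ inward, flipping quantifiers it crosses:
  (forall p. ~T(p)) & (forall l. ~R(l,l)) | (exists q. T(q))
All bound variables are already distinct, so no renaming is needed.
Pull the quantifiers to the front (each side's bound variable is not free in the other side):
  forall p. forall l. exists q. (~T(p) & ~R(l,l) | T(q))

forall p. forall l. exists q. (~T(p) & ~R(l,l) | T(q))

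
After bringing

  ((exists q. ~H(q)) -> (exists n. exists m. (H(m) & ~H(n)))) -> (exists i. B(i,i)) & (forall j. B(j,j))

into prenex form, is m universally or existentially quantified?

universal

Rewrite implications/biconditionals: A → B as ¬A ∨ B.
  ~(~(exists q. ~H(q)) | (exists n. exists m. (H(m) & ~H(n)))) | (exists i. B(i,i)) & (forall j. B(j,j))
Move each ¬ inward, flipping quantifiers it crosses:
  (exists q. ~H(q)) & (forall n. forall m. (~H(m) | H(n))) | (exists i. B(i,i)) & (forall j. B(j,j))
All bound variables are already distinct, so no renaming is needed.
Finally move all quantifiers to the prefix:
  exists q. forall n. forall m. exists i. forall j. (~H(q) & (~H(m) | H(n)) | B(i,i) & B(j,j))
The quantifier exists m sits under an odd number of negations (counting the antecedent side of each →), so it flips to forall m.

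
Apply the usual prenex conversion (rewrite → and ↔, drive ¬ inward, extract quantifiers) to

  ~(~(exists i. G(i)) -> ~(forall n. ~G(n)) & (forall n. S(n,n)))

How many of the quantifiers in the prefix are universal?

2

Eliminate → and ↔ using ¬ and ∨.
  ~(~~(exists i. G(i)) | ~(forall n. ~G(n)) & (forall n. S(n,n)))
Push ¬ through the quantifiers and connectives to reach negation normal form:
  (forall i. ~G(i)) & ((forall n. ~G(n)) | (exists n. ~S(n,n)))
Standardize variables apart so no two quantifiers bind the same name: n↦x1.
  (forall i. ~G(i)) & ((forall n. ~G(n)) | (exists x1. ~S(x1,x1)))
Finally move all quantifiers to the prefix:
  forall i. forall n. exists x1. (~G(i) & (~G(n) | ~S(x1,x1)))
The prefix is forall i forall n exists x1: 2 universal, 1 existential.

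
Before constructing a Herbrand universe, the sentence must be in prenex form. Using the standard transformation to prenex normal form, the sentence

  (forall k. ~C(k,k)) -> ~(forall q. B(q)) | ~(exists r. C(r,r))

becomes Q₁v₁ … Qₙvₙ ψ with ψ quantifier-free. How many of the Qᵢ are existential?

Eliminate → and ↔ using ¬ and ∨.
  ~(forall k. ~C(k,k)) | ~(forall q. B(q)) | ~(exists r. C(r,r))
Drive negations inward (¬∀x A ≡ ∃x ¬A, ¬∃x A ≡ ∀x ¬A, De Morgan for ∧/∨):
  (exists k. C(k,k)) | (exists q. ~B(q)) | (forall r. ~C(r,r))
All bound variables are already distinct, so no renaming is needed.
Extract every quantifier outward, since the variables are now distinct and don't occur free across branches:
  exists k. exists q. forall r. (C(k,k) | ~B(q) | ~C(r,r))
The prefix is exists k exists q forall r: 1 universal, 2 existential.

2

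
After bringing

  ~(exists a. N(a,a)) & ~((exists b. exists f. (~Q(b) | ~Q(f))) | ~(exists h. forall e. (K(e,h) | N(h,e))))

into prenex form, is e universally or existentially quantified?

universal

Drive negations inward (¬∀x A ≡ ∃x ¬A, ¬∃x A ≡ ∀x ¬A, De Morgan for ∧/∨):
  (forall a. ~N(a,a)) & (forall b. forall f. (Q(b) & Q(f))) & (exists h. forall e. (K(e,h) | N(h,e)))
Finally move all quantifiers to the prefix:
  forall a. forall b. forall f. exists h. forall e. (~N(a,a) & Q(b) & Q(f) & (K(e,h) | N(h,e)))
The quantifier forall e sits under an even number of negations, so it remains universal.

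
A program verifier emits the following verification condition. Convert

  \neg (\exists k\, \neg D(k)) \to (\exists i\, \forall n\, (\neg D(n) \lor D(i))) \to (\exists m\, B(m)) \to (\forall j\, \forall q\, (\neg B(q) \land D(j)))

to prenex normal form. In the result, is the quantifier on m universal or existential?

Rewrite implications/biconditionals: A → B as ¬A ∨ B.
  \neg \neg (\exists k\, \neg D(k)) \lor \neg (\exists i\, \forall n\, (\neg D(n) \lor D(i))) \lor \neg (\exists m\, B(m)) \lor (\forall j\, \forall q\, (\neg B(q) \land D(j)))
Push ¬ through the quantifiers and connectives to reach negation normal form:
  (\exists k\, \neg D(k)) \lor (\forall i\, \exists n\, (D(n) \land \neg D(i))) \lor (\forall m\, \neg B(m)) \lor (\forall j\, \forall q\, (\neg B(q) \land D(j)))
Extract every quantifier outward, since the variables are now distinct and don't occur free across branches:
  \exists k\, \forall i\, \exists n\, \forall m\, \forall j\, \forall q\, (\neg D(k) \lor D(n) \land \neg D(i) \lor \neg B(m) \lor \neg B(q) \land D(j))
The quantifier \exists m sits under an odd number of negations (counting the antecedent side of each →), so it flips to \forall m.

universal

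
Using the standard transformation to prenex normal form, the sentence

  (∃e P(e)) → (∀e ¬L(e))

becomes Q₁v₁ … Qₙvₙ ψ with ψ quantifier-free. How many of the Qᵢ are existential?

Rewrite implications/biconditionals: A → B as ¬A ∨ B.
  ¬(∃e P(e)) ∨ (∀e ¬L(e))
Drive negations inward (¬∀x A ≡ ∃x ¬A, ¬∃x A ≡ ∀x ¬A, De Morgan for ∧/∨):
  (∀e ¬P(e)) ∨ (∀e ¬L(e))
Give each quantifier a distinct variable: e↦u.
  (∀e ¬P(e)) ∨ (∀u ¬L(u))
Pull the quantifiers to the front (each side's bound variable is not free in the other side):
  ∀e ∀u (¬P(e) ∨ ¬L(u))
The prefix is ∀e ∀u: 2 universal, 0 existential.

0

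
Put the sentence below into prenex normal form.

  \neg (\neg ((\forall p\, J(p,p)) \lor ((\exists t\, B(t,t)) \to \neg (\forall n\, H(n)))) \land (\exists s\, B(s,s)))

\forall p\, \forall t\, \exists n\, \forall s\, (J(p,p) \lor \neg B(t,t) \lor \neg H(n) \lor \neg B(s,s))

Eliminate → and ↔ using ¬ and ∨.
  \neg (\neg ((\forall p\, J(p,p)) \lor \neg (\exists t\, B(t,t)) \lor \neg (\forall n\, H(n))) \land (\exists s\, B(s,s)))
Push ¬ through the quantifiers and connectives to reach negation normal form:
  (\forall p\, J(p,p)) \lor (\forall t\, \neg B(t,t)) \lor (\exists n\, \neg H(n)) \lor (\forall s\, \neg B(s,s))
Finally move all quantifiers to the prefix:
  \forall p\, \forall t\, \exists n\, \forall s\, (J(p,p) \lor \neg B(t,t) \lor \neg H(n) \lor \neg B(s,s))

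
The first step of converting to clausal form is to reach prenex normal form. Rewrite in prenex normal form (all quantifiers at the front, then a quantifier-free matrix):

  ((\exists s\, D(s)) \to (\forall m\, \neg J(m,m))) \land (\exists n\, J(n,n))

\forall s\, \forall m\, \exists n\, ((\neg D(s) \lor \neg J(m,m)) \land J(n,n))

Eliminate → and ↔ using ¬ and ∨.
  (\neg (\exists s\, D(s)) \lor (\forall m\, \neg J(m,m))) \land (\exists n\, J(n,n))
Move each ¬ inward, flipping quantifiers it crosses:
  ((\forall s\, \neg D(s)) \lor (\forall m\, \neg J(m,m))) \land (\exists n\, J(n,n))
Extract every quantifier outward, since the variables are now distinct and don't occur free across branches:
  \forall s\, \forall m\, \exists n\, ((\neg D(s) \lor \neg J(m,m)) \land J(n,n))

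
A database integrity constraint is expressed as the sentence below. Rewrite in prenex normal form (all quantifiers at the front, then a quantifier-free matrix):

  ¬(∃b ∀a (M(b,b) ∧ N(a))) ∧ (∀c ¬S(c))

∀b ∃a ∀c ((¬M(b,b) ∨ ¬N(a)) ∧ ¬S(c))

Move each ¬ inward, flipping quantifiers it crosses:
  (∀b ∃a (¬M(b,b) ∨ ¬N(a))) ∧ (∀c ¬S(c))
Extract every quantifier outward, since the variables are now distinct and don't occur free across branches:
  ∀b ∃a ∀c ((¬M(b,b) ∨ ¬N(a)) ∧ ¬S(c))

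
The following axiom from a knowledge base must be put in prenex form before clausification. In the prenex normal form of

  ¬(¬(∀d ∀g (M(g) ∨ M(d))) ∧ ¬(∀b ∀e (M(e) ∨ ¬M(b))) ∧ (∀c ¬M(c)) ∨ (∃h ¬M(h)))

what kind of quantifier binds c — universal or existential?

Move each ¬ inward, flipping quantifiers it crosses:
  ((∀d ∀g (M(g) ∨ M(d))) ∨ (∀b ∀e (M(e) ∨ ¬M(b))) ∨ (∃c M(c))) ∧ (∀h M(h))
Extract every quantifier outward, since the variables are now distinct and don't occur free across branches:
  ∀d ∀g ∀b ∀e ∃c ∀h ((M(g) ∨ M(d) ∨ M(e) ∨ ¬M(b) ∨ M(c)) ∧ M(h))
The quantifier ∀c sits under an odd number of negations, so it flips to ∃c.

existential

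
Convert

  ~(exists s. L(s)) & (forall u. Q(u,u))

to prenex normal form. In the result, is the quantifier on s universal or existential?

universal

Move each ¬ inward, flipping quantifiers it crosses:
  (forall s. ~L(s)) & (forall u. Q(u,u))
All bound variables are already distinct, so no renaming is needed.
Extract every quantifier outward, since the variables are now distinct and don't occur free across branches:
  forall s. forall u. (~L(s) & Q(u,u))
The quantifier exists s sits under an odd number of negations, so it flips to forall s.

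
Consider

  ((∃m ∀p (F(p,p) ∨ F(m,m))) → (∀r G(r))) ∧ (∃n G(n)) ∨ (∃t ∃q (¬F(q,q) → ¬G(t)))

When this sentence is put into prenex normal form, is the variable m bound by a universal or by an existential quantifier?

universal

Eliminate → and ↔ using ¬ and ∨.
  (¬(∃m ∀p (F(p,p) ∨ F(m,m))) ∨ (∀r G(r))) ∧ (∃n G(n)) ∨ (∃t ∃q (¬¬F(q,q) ∨ ¬G(t)))
Push ¬ through the quantifiers and connectives to reach negation normal form:
  ((∀m ∃p (¬F(p,p) ∧ ¬F(m,m))) ∨ (∀r G(r))) ∧ (∃n G(n)) ∨ (∃t ∃q (F(q,q) ∨ ¬G(t)))
All bound variables are already distinct, so no renaming is needed.
Pull the quantifiers to the front (each side's bound variable is not free in the other side):
  ∀m ∃p ∀r ∃n ∃t ∃q ((¬F(p,p) ∧ ¬F(m,m) ∨ G(r)) ∧ G(n) ∨ F(q,q) ∨ ¬G(t))
The quantifier ∃m sits under an odd number of negations (counting the antecedent side of each →), so it flips to ∀m.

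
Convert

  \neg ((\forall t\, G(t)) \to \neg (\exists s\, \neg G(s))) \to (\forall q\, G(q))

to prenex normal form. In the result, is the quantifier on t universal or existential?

existential

Rewrite implications/biconditionals: A → B as ¬A ∨ B.
  \neg \neg (\neg (\forall t\, G(t)) \lor \neg (\exists s\, \neg G(s))) \lor (\forall q\, G(q))
Move each ¬ inward, flipping quantifiers it crosses:
  (\exists t\, \neg G(t)) \lor (\forall s\, G(s)) \lor (\forall q\, G(q))
Finally move all quantifiers to the prefix:
  \exists t\, \forall s\, \forall q\, (\neg G(t) \lor G(s) \lor G(q))
The quantifier \forall t sits under an odd number of negations (counting the antecedent side of each →), so it flips to \exists t.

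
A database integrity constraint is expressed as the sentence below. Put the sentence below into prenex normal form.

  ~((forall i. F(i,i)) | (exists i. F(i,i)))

Move each ¬ inward, flipping quantifiers it crosses:
  (exists i. ~F(i,i)) & (forall i. ~F(i,i))
Standardize variables apart so no two quantifiers bind the same name: i↦v.
  (exists i. ~F(i,i)) & (forall v. ~F(v,v))
Finally move all quantifiers to the prefix:
  exists i. forall v. (~F(i,i) & ~F(v,v))

exists i. forall v. (~F(i,i) & ~F(v,v))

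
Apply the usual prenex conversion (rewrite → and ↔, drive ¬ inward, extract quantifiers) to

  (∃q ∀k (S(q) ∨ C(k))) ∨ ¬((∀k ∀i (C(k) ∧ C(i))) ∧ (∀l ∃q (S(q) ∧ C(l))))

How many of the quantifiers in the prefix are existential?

4

Push ¬ through the quantifiers and connectives to reach negation normal form:
  (∃q ∀k (S(q) ∨ C(k))) ∨ (∃k ∃i (¬C(k) ∨ ¬C(i))) ∨ (∃l ∀q (¬S(q) ∨ ¬C(l)))
Give each quantifier a distinct variable: k↦p, q↦z.
  (∃q ∀k (S(q) ∨ C(k))) ∨ (∃p ∃i (¬C(p) ∨ ¬C(i))) ∨ (∃l ∀z (¬S(z) ∨ ¬C(l)))
Pull the quantifiers to the front (each side's bound variable is not free in the other side):
  ∃q ∀k ∃p ∃i ∃l ∀z (S(q) ∨ C(k) ∨ ¬C(p) ∨ ¬C(i) ∨ ¬S(z) ∨ ¬C(l))
The prefix is ∃q ∀k ∃p ∃i ∃l ∀z: 2 universal, 4 existential.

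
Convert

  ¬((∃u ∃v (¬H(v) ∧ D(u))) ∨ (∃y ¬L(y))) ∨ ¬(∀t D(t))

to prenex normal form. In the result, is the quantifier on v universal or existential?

universal

Push ¬ through the quantifiers and connectives to reach negation normal form:
  (∀u ∀v (H(v) ∨ ¬D(u))) ∧ (∀y L(y)) ∨ (∃t ¬D(t))
All bound variables are already distinct, so no renaming is needed.
Extract every quantifier outward, since the variables are now distinct and don't occur free across branches:
  ∀u ∀v ∀y ∃t ((H(v) ∨ ¬D(u)) ∧ L(y) ∨ ¬D(t))
The quantifier ∃v sits under an odd number of negations, so it flips to ∀v.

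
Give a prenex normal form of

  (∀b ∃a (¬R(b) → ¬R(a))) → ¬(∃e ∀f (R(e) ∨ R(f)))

∃b ∀a ∀e ∃f (¬R(b) ∧ R(a) ∨ ¬R(e) ∧ ¬R(f))

Rewrite implications/biconditionals: A → B as ¬A ∨ B.
  ¬(∀b ∃a (¬¬R(b) ∨ ¬R(a))) ∨ ¬(∃e ∀f (R(e) ∨ R(f)))
Move each ¬ inward, flipping quantifiers it crosses:
  (∃b ∀a (¬R(b) ∧ R(a))) ∨ (∀e ∃f (¬R(e) ∧ ¬R(f)))
All bound variables are already distinct, so no renaming is needed.
Finally move all quantifiers to the prefix:
  ∃b ∀a ∀e ∃f (¬R(b) ∧ R(a) ∨ ¬R(e) ∧ ¬R(f))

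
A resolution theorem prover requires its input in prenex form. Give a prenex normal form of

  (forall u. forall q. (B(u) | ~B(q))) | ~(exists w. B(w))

forall u. forall q. forall w. (B(u) | ~B(q) | ~B(w))

Drive negations inward (¬∀x A ≡ ∃x ¬A, ¬∃x A ≡ ∀x ¬A, De Morgan for ∧/∨):
  (forall u. forall q. (B(u) | ~B(q))) | (forall w. ~B(w))
All bound variables are already distinct, so no renaming is needed.
Pull the quantifiers to the front (each side's bound variable is not free in the other side):
  forall u. forall q. forall w. (B(u) | ~B(q) | ~B(w))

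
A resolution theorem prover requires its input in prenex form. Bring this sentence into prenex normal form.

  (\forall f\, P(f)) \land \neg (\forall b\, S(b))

Push ¬ through the quantifiers and connectives to reach negation normal form:
  (\forall f\, P(f)) \land (\exists b\, \neg S(b))
All bound variables are already distinct, so no renaming is needed.
Pull the quantifiers to the front (each side's bound variable is not free in the other side):
  \forall f\, \exists b\, (P(f) \land \neg S(b))

\forall f\, \exists b\, (P(f) \land \neg S(b))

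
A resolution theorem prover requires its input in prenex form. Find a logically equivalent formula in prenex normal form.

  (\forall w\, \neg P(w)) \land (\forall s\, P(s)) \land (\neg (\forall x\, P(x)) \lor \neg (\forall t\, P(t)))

Drive negations inward (¬∀x A ≡ ∃x ¬A, ¬∃x A ≡ ∀x ¬A, De Morgan for ∧/∨):
  (\forall w\, \neg P(w)) \land (\forall s\, P(s)) \land ((\exists x\, \neg P(x)) \lor (\exists t\, \neg P(t)))
All bound variables are already distinct, so no renaming is needed.
Pull the quantifiers to the front (each side's bound variable is not free in the other side):
  \forall w\, \forall s\, \exists x\, \exists t\, (\neg P(w) \land P(s) \land (\neg P(x) \lor \neg P(t)))

\forall w\, \forall s\, \exists x\, \exists t\, (\neg P(w) \land P(s) \land (\neg P(x) \lor \neg P(t)))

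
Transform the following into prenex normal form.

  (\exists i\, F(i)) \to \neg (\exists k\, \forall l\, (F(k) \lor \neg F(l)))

\forall i\, \forall k\, \exists l\, (\neg F(i) \lor \neg F(k) \land F(l))

First replace A → B with ¬A ∨ B.
  \neg (\exists i\, F(i)) \lor \neg (\exists k\, \forall l\, (F(k) \lor \neg F(l)))
Drive negations inward (¬∀x A ≡ ∃x ¬A, ¬∃x A ≡ ∀x ¬A, De Morgan for ∧/∨):
  (\forall i\, \neg F(i)) \lor (\forall k\, \exists l\, (\neg F(k) \land F(l)))
All bound variables are already distinct, so no renaming is needed.
Finally move all quantifiers to the prefix:
  \forall i\, \forall k\, \exists l\, (\neg F(i) \lor \neg F(k) \land F(l))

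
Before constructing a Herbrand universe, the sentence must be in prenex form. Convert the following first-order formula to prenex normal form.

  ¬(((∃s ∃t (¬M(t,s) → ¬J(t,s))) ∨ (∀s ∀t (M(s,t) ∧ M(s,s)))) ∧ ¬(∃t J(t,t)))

First replace A → B with ¬A ∨ B.
  ¬(((∃s ∃t (¬¬M(t,s) ∨ ¬J(t,s))) ∨ (∀s ∀t (M(s,t) ∧ M(s,s)))) ∧ ¬(∃t J(t,t)))
Drive negations inward (¬∀x A ≡ ∃x ¬A, ¬∃x A ≡ ∀x ¬A, De Morgan for ∧/∨):
  (∀s ∀t (¬M(t,s) ∧ J(t,s))) ∧ (∃s ∃t (¬M(s,t) ∨ ¬M(s,s))) ∨ (∃t J(t,t))
Give each quantifier a distinct variable: s↦r, t↦p, t↦u1.
  (∀s ∀t (¬M(t,s) ∧ J(t,s))) ∧ (∃r ∃p (¬M(r,p) ∨ ¬M(r,r))) ∨ (∃u1 J(u1,u1))
Finally move all quantifiers to the prefix:
  ∀s ∀t ∃r ∃p ∃u1 (¬M(t,s) ∧ J(t,s) ∧ (¬M(r,p) ∨ ¬M(r,r)) ∨ J(u1,u1))

∀s ∀t ∃r ∃p ∃u1 (¬M(t,s) ∧ J(t,s) ∧ (¬M(r,p) ∨ ¬M(r,r)) ∨ J(u1,u1))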